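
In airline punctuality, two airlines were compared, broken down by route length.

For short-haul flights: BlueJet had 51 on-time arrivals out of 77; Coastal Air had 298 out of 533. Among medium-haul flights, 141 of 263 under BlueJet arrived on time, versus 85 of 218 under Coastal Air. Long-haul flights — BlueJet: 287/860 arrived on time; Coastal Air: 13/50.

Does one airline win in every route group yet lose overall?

Short-haul: BlueJet 51/77 = 66.2%, Coastal Air 298/533 = 55.9% → BlueJet
Medium-haul: BlueJet 141/263 = 53.6%, Coastal Air 85/218 = 39.0% → BlueJet
Long-haul: BlueJet 287/860 = 33.4%, Coastal Air 13/50 = 26.0% → BlueJet
Overall: BlueJet 479/1200 = 39.9%, Coastal Air 396/801 = 49.4% → Coastal Air
BlueJet wins each route group but Coastal Air wins overall — the comparison reverses. BlueJet's flights skew toward long-haul, which has a lower base rate.

Yes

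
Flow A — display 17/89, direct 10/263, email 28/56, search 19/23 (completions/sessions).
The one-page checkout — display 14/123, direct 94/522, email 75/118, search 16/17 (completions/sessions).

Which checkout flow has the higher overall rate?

Display: Flow A 17/89 = 19.1%, the one-page checkout 14/123 = 11.4% → Flow A
Direct: Flow A 10/263 = 3.8%, the one-page checkout 94/522 = 18.0% → the one-page checkout
Email: Flow A 28/56 = 50.0%, the one-page checkout 75/118 = 63.6% → the one-page checkout
Search: Flow A 19/23 = 82.6%, the one-page checkout 16/17 = 94.1% → the one-page checkout
Overall: Flow A 74/431 = 17.2%, the one-page checkout 199/780 = 25.5% → the one-page checkout
(Neither sweeps every traffic group, but the one-page checkout has the higher pooled rate.)

the one-page checkout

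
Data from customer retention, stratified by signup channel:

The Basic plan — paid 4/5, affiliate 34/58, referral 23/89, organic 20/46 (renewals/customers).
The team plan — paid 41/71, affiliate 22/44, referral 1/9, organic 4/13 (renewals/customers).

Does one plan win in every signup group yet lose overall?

Paid: the Basic plan 4/5 = 80.0%, the team plan 41/71 = 57.7% → the Basic plan
Affiliate: the Basic plan 34/58 = 58.6%, the team plan 22/44 = 50.0% → the Basic plan
Referral: the Basic plan 23/89 = 25.8%, the team plan 1/9 = 11.1% → the Basic plan
Organic: the Basic plan 20/46 = 43.5%, the team plan 4/13 = 30.8% → the Basic plan
Overall: the Basic plan 81/198 = 40.9%, the team plan 68/137 = 49.6% → the team plan
The Basic plan wins each signup group but the team plan wins overall — the comparison reverses. The Basic plan's customers skew toward referral, which has a lower base rate.

Yes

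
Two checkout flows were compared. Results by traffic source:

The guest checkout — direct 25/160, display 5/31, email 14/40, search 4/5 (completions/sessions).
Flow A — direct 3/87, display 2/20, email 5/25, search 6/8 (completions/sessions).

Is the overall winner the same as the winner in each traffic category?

Yes

Direct: the guest checkout 25/160 = 15.6%, Flow A 3/87 = 3.4% → the guest checkout
Display: the guest checkout 5/31 = 16.1%, Flow A 2/20 = 10.0% → the guest checkout
Email: the guest checkout 14/40 = 35.0%, Flow A 5/25 = 20.0% → the guest checkout
Search: the guest checkout 4/5 = 80.0%, Flow A 6/8 = 75.0% → the guest checkout
Overall: the guest checkout 48/236 = 20.3%, Flow A 16/140 = 11.4% → the guest checkout
The guest checkout wins overall and in every traffic group — no reversal.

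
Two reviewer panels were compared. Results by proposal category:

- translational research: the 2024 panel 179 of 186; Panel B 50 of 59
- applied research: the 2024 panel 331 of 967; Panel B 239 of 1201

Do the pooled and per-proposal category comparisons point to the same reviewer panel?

Yes

Translational research: the 2024 panel 179/186 = 96.2%, Panel B 50/59 = 84.7% → the 2024 panel
Applied research: the 2024 panel 331/967 = 34.2%, Panel B 239/1201 = 19.9% → the 2024 panel
Overall: the 2024 panel 510/1153 = 44.2%, Panel B 289/1260 = 22.9% → the 2024 panel
The 2024 panel wins overall and in every proposal group — no reversal.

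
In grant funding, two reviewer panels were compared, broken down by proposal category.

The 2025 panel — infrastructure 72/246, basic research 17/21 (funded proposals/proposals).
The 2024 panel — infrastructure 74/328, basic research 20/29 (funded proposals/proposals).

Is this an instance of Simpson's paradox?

No

Infrastructure: the 2025 panel 72/246 = 29.3%, the 2024 panel 74/328 = 22.6% → the 2025 panel
Basic research: the 2025 panel 17/21 = 81.0%, the 2024 panel 20/29 = 69.0% → the 2025 panel
Overall: the 2025 panel 89/267 = 33.3%, the 2024 panel 94/357 = 26.3% → the 2025 panel
The 2025 panel wins overall and in every proposal group — no reversal.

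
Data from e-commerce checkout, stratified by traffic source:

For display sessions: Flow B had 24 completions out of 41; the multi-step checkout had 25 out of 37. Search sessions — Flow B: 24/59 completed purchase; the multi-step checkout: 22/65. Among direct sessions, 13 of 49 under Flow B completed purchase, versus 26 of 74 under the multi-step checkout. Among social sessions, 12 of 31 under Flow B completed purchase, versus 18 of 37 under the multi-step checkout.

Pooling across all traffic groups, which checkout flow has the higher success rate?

Display: Flow B 24/41 = 58.5%, the multi-step checkout 25/37 = 67.6% → the multi-step checkout
Search: Flow B 24/59 = 40.7%, the multi-step checkout 22/65 = 33.8% → Flow B
Direct: Flow B 13/49 = 26.5%, the multi-step checkout 26/74 = 35.1% → the multi-step checkout
Social: Flow B 12/31 = 38.7%, the multi-step checkout 18/37 = 48.6% → the multi-step checkout
Overall: Flow B 73/180 = 40.6%, the multi-step checkout 91/213 = 42.7% → the multi-step checkout
(Neither sweeps every traffic group, but the multi-step checkout has the higher pooled rate.)

the multi-step checkout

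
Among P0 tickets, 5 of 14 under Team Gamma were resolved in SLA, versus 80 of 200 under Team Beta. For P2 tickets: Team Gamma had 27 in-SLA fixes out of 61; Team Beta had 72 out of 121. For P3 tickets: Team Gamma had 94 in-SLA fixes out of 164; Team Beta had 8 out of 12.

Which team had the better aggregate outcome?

Team Gamma

P0: Team Gamma 5/14 = 35.7%, Team Beta 80/200 = 40.0% → Team Beta
P2: Team Gamma 27/61 = 44.3%, Team Beta 72/121 = 59.5% → Team Beta
P3: Team Gamma 94/164 = 57.3%, Team Beta 8/12 = 66.7% → Team Beta
Overall: Team Gamma 126/239 = 52.7%, Team Beta 160/333 = 48.0% → Team Gamma
(Team Beta wins every ticket group but Team Gamma wins overall — Team Beta's tickets skew toward the low-rate P0 group.)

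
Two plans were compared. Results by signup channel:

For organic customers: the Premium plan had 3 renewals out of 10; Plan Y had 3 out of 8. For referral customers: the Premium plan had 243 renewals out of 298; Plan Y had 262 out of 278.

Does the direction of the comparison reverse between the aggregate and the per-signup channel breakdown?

No

Organic: the Premium plan 3/10 = 30.0%, Plan Y 3/8 = 37.5% → Plan Y
Referral: the Premium plan 243/298 = 81.5%, Plan Y 262/278 = 94.2% → Plan Y
Overall: the Premium plan 246/308 = 79.9%, Plan Y 265/286 = 92.7% → Plan Y
Plan Y wins overall and in every signup group — no reversal.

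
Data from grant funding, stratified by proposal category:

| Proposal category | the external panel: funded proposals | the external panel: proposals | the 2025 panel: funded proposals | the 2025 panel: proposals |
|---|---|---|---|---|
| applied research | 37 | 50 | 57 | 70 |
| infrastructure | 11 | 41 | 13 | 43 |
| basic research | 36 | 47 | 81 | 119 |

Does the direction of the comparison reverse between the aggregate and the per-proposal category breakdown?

No

Applied research: the external panel 37/50 = 74.0%, the 2025 panel 57/70 = 81.4% → the 2025 panel
Infrastructure: the external panel 11/41 = 26.8%, the 2025 panel 13/43 = 30.2% → the 2025 panel
Basic research: the external panel 36/47 = 76.6%, the 2025 panel 81/119 = 68.1% → the external panel
Overall: the external panel 84/138 = 60.9%, the 2025 panel 151/232 = 65.1% → the 2025 panel
Neither sweeps: the external panel wins 1 of 3 groups, the 2025 panel wins 2. The 2025 panel wins overall but not every group — no Simpson reversal.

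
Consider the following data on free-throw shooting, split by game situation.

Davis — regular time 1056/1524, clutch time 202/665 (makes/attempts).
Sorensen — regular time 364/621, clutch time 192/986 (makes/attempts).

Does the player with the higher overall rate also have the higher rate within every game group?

Regular time: Davis 1056/1524 = 69.3%, Sorensen 364/621 = 58.6% → Davis
Clutch time: Davis 202/665 = 30.4%, Sorensen 192/986 = 19.5% → Davis
Overall: Davis 1258/2189 = 57.5%, Sorensen 556/1607 = 34.6% → Davis
Davis wins overall and in every game group — no reversal.

Yes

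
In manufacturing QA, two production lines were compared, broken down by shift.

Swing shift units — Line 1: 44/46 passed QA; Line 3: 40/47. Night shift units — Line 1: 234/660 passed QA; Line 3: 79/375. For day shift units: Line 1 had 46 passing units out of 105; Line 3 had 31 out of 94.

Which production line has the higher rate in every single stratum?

Line 1

Swing shift: Line 1 44/46 = 95.7%, Line 3 40/47 = 85.1% → Line 1
Night shift: Line 1 234/660 = 35.5%, Line 3 79/375 = 21.1% → Line 1
Day shift: Line 1 46/105 = 43.8%, Line 3 31/94 = 33.0% → Line 1
Line 1 has the higher rate in all 3 groups.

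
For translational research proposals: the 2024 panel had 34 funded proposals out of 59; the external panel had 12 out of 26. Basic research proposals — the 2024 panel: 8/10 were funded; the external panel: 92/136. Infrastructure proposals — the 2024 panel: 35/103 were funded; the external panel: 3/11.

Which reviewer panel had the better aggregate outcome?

Translational research: the 2024 panel 34/59 = 57.6%, the external panel 12/26 = 46.2% → the 2024 panel
Basic research: the 2024 panel 8/10 = 80.0%, the external panel 92/136 = 67.6% → the 2024 panel
Infrastructure: the 2024 panel 35/103 = 34.0%, the external panel 3/11 = 27.3% → the 2024 panel
Overall: the 2024 panel 77/172 = 44.8%, the external panel 107/173 = 61.8% → the external panel
(The 2024 panel wins every proposal group but the external panel wins overall — the 2024 panel's proposals skew toward the low-rate infrastructure group.)

the external panel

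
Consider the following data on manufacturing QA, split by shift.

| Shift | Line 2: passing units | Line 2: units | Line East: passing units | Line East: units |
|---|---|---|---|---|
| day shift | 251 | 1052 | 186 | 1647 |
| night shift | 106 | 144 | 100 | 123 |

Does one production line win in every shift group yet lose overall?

Day shift: Line 2 251/1052 = 23.9%, Line East 186/1647 = 11.3% → Line 2
Night shift: Line 2 106/144 = 73.6%, Line East 100/123 = 81.3% → Line East
Overall: Line 2 357/1196 = 29.8%, Line East 286/1770 = 16.2% → Line 2
Neither sweeps: Line 2 wins 1 of 2 groups, Line East wins 1. Line 2 wins overall but not every group — no Simpson reversal.

No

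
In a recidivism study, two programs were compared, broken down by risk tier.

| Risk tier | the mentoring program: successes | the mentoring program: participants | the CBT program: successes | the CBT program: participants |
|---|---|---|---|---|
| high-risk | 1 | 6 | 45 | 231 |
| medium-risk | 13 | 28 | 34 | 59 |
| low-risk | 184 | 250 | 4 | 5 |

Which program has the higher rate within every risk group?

High-risk: the mentoring program 1/6 = 16.7%, the CBT program 45/231 = 19.5% → the CBT program
Medium-risk: the mentoring program 13/28 = 46.4%, the CBT program 34/59 = 57.6% → the CBT program
Low-risk: the mentoring program 184/250 = 73.6%, the CBT program 4/5 = 80.0% → the CBT program
The CBT program has the higher rate in all 3 groups.

the CBT program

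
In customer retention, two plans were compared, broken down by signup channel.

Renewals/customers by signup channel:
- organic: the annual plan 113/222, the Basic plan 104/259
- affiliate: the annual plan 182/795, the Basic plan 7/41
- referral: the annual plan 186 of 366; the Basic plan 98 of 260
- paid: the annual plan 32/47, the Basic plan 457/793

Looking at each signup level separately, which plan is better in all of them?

the annual plan

Organic: the annual plan 113/222 = 50.9%, the Basic plan 104/259 = 40.2% → the annual plan
Affiliate: the annual plan 182/795 = 22.9%, the Basic plan 7/41 = 17.1% → the annual plan
Referral: the annual plan 186/366 = 50.8%, the Basic plan 98/260 = 37.7% → the annual plan
Paid: the annual plan 32/47 = 68.1%, the Basic plan 457/793 = 57.6% → the annual plan
The annual plan has the higher rate in all 4 groups.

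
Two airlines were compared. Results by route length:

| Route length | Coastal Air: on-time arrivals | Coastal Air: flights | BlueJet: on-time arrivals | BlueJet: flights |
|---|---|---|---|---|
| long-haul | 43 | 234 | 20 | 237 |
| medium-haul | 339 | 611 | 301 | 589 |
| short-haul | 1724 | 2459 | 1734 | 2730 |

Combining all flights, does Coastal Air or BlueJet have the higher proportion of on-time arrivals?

Long-haul: Coastal Air 43/234 = 18.4%, BlueJet 20/237 = 8.4% → Coastal Air
Medium-haul: Coastal Air 339/611 = 55.5%, BlueJet 301/589 = 51.1% → Coastal Air
Short-haul: Coastal Air 1724/2459 = 70.1%, BlueJet 1734/2730 = 63.5% → Coastal Air
Overall: Coastal Air 2106/3304 = 63.7%, BlueJet 2055/3556 = 57.8% → Coastal Air

Coastal Air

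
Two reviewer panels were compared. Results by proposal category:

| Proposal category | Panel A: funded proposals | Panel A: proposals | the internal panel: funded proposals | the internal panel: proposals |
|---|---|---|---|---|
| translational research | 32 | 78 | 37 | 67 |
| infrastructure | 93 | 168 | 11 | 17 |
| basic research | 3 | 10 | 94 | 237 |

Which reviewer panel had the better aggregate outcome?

Panel A

Translational research: Panel A 32/78 = 41.0%, the internal panel 37/67 = 55.2% → the internal panel
Infrastructure: Panel A 93/168 = 55.4%, the internal panel 11/17 = 64.7% → the internal panel
Basic research: Panel A 3/10 = 30.0%, the internal panel 94/237 = 39.7% → the internal panel
Overall: Panel A 128/256 = 50.0%, the internal panel 142/321 = 44.2% → Panel A
(The internal panel wins every proposal group but Panel A wins overall — the internal panel's proposals skew toward the low-rate basic research group.)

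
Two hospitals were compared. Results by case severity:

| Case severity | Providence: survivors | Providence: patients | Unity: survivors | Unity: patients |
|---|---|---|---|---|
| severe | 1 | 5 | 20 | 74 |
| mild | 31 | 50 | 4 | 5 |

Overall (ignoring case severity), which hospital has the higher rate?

Severe: Providence 1/5 = 20.0%, Unity 20/74 = 27.0% → Unity
Mild: Providence 31/50 = 62.0%, Unity 4/5 = 80.0% → Unity
Overall: Providence 32/55 = 58.2%, Unity 24/79 = 30.4% → Providence
(Unity wins every case group but Providence wins overall — Unity's patients skew toward the low-rate severe group.)

Providence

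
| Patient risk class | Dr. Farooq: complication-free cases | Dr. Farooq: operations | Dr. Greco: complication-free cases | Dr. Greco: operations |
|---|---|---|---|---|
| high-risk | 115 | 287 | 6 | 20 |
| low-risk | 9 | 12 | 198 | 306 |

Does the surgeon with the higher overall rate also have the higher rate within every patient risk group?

No

High-risk: Dr. Farooq 115/287 = 40.1%, Dr. Greco 6/20 = 30.0% → Dr. Farooq
Low-risk: Dr. Farooq 9/12 = 75.0%, Dr. Greco 198/306 = 64.7% → Dr. Farooq
Overall: Dr. Farooq 124/299 = 41.5%, Dr. Greco 204/326 = 62.6% → Dr. Greco
Dr. Farooq wins each patient risk group but Dr. Greco wins overall — the comparison reverses. Dr. Farooq's operations skew toward high-risk, which has a lower base rate.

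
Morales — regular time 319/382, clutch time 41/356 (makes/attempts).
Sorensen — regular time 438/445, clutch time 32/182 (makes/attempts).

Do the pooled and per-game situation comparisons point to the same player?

Regular time: Morales 319/382 = 83.5%, Sorensen 438/445 = 98.4% → Sorensen
Clutch time: Morales 41/356 = 11.5%, Sorensen 32/182 = 17.6% → Sorensen
Overall: Morales 360/738 = 48.8%, Sorensen 470/627 = 75.0% → Sorensen
Sorensen wins overall and in every game group — no reversal.

Yes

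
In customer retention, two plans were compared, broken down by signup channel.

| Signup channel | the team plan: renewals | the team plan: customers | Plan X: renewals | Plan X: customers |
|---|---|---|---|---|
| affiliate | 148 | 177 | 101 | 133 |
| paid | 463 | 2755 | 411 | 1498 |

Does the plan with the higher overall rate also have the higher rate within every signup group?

Affiliate: the team plan 148/177 = 83.6%, Plan X 101/133 = 75.9% → the team plan
Paid: the team plan 463/2755 = 16.8%, Plan X 411/1498 = 27.4% → Plan X
Overall: the team plan 611/2932 = 20.8%, Plan X 512/1631 = 31.4% → Plan X
Neither sweeps: the team plan wins 1 of 2 groups, Plan X wins 1. Plan X wins overall but not every group — no Simpson reversal.

No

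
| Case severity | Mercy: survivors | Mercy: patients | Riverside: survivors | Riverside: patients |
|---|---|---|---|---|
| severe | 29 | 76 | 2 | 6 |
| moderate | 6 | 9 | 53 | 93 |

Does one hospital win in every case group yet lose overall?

Yes

Severe: Mercy 29/76 = 38.2%, Riverside 2/6 = 33.3% → Mercy
Moderate: Mercy 6/9 = 66.7%, Riverside 53/93 = 57.0% → Mercy
Overall: Mercy 35/85 = 41.2%, Riverside 55/99 = 55.6% → Riverside
Mercy wins each case group but Riverside wins overall — the comparison reverses. Mercy's patients skew toward severe, which has a lower base rate.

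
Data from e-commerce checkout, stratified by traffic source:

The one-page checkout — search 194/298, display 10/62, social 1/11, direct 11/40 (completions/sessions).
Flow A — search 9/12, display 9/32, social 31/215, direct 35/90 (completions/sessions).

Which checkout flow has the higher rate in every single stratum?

Search: the one-page checkout 194/298 = 65.1%, Flow A 9/12 = 75.0% → Flow A
Display: the one-page checkout 10/62 = 16.1%, Flow A 9/32 = 28.1% → Flow A
Social: the one-page checkout 1/11 = 9.1%, Flow A 31/215 = 14.4% → Flow A
Direct: the one-page checkout 11/40 = 27.5%, Flow A 35/90 = 38.9% → Flow A
Flow A has the higher rate in all 4 groups.

Flow A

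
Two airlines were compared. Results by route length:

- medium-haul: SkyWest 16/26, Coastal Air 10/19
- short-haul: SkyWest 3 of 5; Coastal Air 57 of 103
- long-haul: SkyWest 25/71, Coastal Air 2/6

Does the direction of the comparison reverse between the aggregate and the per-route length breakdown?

Yes

Medium-haul: SkyWest 16/26 = 61.5%, Coastal Air 10/19 = 52.6% → SkyWest
Short-haul: SkyWest 3/5 = 60.0%, Coastal Air 57/103 = 55.3% → SkyWest
Long-haul: SkyWest 25/71 = 35.2%, Coastal Air 2/6 = 33.3% → SkyWest
Overall: SkyWest 44/102 = 43.1%, Coastal Air 69/128 = 53.9% → Coastal Air
SkyWest wins each route group but Coastal Air wins overall — the comparison reverses. SkyWest's flights skew toward long-haul, which has a lower base rate.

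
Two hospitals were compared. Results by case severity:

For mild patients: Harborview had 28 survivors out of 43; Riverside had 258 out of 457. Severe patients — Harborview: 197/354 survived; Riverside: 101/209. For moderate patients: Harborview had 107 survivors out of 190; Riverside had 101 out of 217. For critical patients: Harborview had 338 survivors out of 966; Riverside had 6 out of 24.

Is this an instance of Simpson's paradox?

Mild: Harborview 28/43 = 65.1%, Riverside 258/457 = 56.5% → Harborview
Severe: Harborview 197/354 = 55.6%, Riverside 101/209 = 48.3% → Harborview
Moderate: Harborview 107/190 = 56.3%, Riverside 101/217 = 46.5% → Harborview
Critical: Harborview 338/966 = 35.0%, Riverside 6/24 = 25.0% → Harborview
Overall: Harborview 670/1553 = 43.1%, Riverside 466/907 = 51.4% → Riverside
Harborview wins each case group but Riverside wins overall — the comparison reverses. Harborview's patients skew toward critical, which has a lower base rate.

Yes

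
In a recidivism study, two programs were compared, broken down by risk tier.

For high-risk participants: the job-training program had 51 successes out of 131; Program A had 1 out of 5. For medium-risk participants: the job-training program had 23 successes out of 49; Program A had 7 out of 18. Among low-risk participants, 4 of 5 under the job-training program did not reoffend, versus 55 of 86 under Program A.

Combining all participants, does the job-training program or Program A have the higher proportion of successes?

Program A

High-risk: the job-training program 51/131 = 38.9%, Program A 1/5 = 20.0% → the job-training program
Medium-risk: the job-training program 23/49 = 46.9%, Program A 7/18 = 38.9% → the job-training program
Low-risk: the job-training program 4/5 = 80.0%, Program A 55/86 = 64.0% → the job-training program
Overall: the job-training program 78/185 = 42.2%, Program A 63/109 = 57.8% → Program A
(The job-training program wins every risk group but Program A wins overall — the job-training program's participants skew toward the low-rate high-risk group.)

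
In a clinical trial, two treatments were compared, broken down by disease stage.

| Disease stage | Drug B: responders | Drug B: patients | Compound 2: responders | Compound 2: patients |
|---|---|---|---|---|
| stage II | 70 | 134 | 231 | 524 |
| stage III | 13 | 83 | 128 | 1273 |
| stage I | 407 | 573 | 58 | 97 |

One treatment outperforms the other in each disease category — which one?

Stage II: Drug B 70/134 = 52.2%, Compound 2 231/524 = 44.1% → Drug B
Stage III: Drug B 13/83 = 15.7%, Compound 2 128/1273 = 10.1% → Drug B
Stage I: Drug B 407/573 = 71.0%, Compound 2 58/97 = 59.8% → Drug B
Drug B has the higher rate in all 3 groups.

Drug B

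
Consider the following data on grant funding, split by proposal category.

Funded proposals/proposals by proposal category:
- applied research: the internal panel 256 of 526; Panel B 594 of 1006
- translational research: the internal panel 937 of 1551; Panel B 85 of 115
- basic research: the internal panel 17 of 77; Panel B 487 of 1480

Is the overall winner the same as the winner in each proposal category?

Applied research: the internal panel 256/526 = 48.7%, Panel B 594/1006 = 59.0% → Panel B
Translational research: the internal panel 937/1551 = 60.4%, Panel B 85/115 = 73.9% → Panel B
Basic research: the internal panel 17/77 = 22.1%, Panel B 487/1480 = 32.9% → Panel B
Overall: the internal panel 1210/2154 = 56.2%, Panel B 1166/2601 = 44.8% → the internal panel
Panel B wins each proposal group but the internal panel wins overall — the comparison reverses. Panel B's proposals skew toward basic research, which has a lower base rate.

No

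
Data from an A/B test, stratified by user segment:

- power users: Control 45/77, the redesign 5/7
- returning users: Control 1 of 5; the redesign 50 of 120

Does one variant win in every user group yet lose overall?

Yes

Power users: Control 45/77 = 58.4%, the redesign 5/7 = 71.4% → the redesign
Returning users: Control 1/5 = 20.0%, the redesign 50/120 = 41.7% → the redesign
Overall: Control 46/82 = 56.1%, the redesign 55/127 = 43.3% → Control
The redesign wins each user group but Control wins overall — the comparison reverses. The redesign's views skew toward returning users, which has a lower base rate.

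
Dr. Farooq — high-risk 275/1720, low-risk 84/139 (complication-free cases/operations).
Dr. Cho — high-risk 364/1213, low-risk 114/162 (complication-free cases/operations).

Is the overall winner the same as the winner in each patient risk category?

High-risk: Dr. Farooq 275/1720 = 16.0%, Dr. Cho 364/1213 = 30.0% → Dr. Cho
Low-risk: Dr. Farooq 84/139 = 60.4%, Dr. Cho 114/162 = 70.4% → Dr. Cho
Overall: Dr. Farooq 359/1859 = 19.3%, Dr. Cho 478/1375 = 34.8% → Dr. Cho
Dr. Cho wins overall and in every patient risk group — no reversal.

Yes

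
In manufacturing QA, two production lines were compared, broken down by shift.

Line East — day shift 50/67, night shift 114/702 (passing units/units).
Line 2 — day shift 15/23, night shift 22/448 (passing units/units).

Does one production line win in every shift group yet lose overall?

No

Day shift: Line East 50/67 = 74.6%, Line 2 15/23 = 65.2% → Line East
Night shift: Line East 114/702 = 16.2%, Line 2 22/448 = 4.9% → Line East
Overall: Line East 164/769 = 21.3%, Line 2 37/471 = 7.9% → Line East
Line East wins overall and in every shift group — no reversal.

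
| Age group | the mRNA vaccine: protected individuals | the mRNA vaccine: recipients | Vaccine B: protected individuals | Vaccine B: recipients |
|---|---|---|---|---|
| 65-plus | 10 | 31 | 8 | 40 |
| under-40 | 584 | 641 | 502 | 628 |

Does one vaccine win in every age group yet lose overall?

No

65-plus: the mRNA vaccine 10/31 = 32.3%, Vaccine B 8/40 = 20.0% → the mRNA vaccine
Under-40: the mRNA vaccine 584/641 = 91.1%, Vaccine B 502/628 = 79.9% → the mRNA vaccine
Overall: the mRNA vaccine 594/672 = 88.4%, Vaccine B 510/668 = 76.3% → the mRNA vaccine
The mRNA vaccine wins overall and in every age group — no reversal.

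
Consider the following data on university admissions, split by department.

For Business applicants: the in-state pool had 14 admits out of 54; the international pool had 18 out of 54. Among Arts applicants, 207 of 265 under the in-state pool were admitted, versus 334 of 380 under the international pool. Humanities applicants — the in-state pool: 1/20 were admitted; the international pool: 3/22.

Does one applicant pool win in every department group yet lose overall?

Business: the in-state pool 14/54 = 25.9%, the international pool 18/54 = 33.3% → the international pool
Arts: the in-state pool 207/265 = 78.1%, the international pool 334/380 = 87.9% → the international pool
Humanities: the in-state pool 1/20 = 5.0%, the international pool 3/22 = 13.6% → the international pool
Overall: the in-state pool 222/339 = 65.5%, the international pool 355/456 = 77.9% → the international pool
The international pool wins overall and in every department group — no reversal.

No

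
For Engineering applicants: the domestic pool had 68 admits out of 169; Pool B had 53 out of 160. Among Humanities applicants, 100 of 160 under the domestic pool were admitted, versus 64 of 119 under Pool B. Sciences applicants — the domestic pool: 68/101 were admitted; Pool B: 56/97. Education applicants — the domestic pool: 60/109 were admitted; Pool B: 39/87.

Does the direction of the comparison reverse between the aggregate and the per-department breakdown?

Engineering: the domestic pool 68/169 = 40.2%, Pool B 53/160 = 33.1% → the domestic pool
Humanities: the domestic pool 100/160 = 62.5%, Pool B 64/119 = 53.8% → the domestic pool
Sciences: the domestic pool 68/101 = 67.3%, Pool B 56/97 = 57.7% → the domestic pool
Education: the domestic pool 60/109 = 55.0%, Pool B 39/87 = 44.8% → the domestic pool
Overall: the domestic pool 296/539 = 54.9%, Pool B 212/463 = 45.8% → the domestic pool
The domestic pool wins overall and in every department group — no reversal.

No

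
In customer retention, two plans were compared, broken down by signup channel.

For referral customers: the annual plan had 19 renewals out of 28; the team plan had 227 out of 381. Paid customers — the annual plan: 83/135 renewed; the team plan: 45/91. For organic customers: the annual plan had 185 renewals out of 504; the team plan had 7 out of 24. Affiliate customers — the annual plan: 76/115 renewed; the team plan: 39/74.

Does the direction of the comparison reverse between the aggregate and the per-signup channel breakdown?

Referral: the annual plan 19/28 = 67.9%, the team plan 227/381 = 59.6% → the annual plan
Paid: the annual plan 83/135 = 61.5%, the team plan 45/91 = 49.5% → the annual plan
Organic: the annual plan 185/504 = 36.7%, the team plan 7/24 = 29.2% → the annual plan
Affiliate: the annual plan 76/115 = 66.1%, the team plan 39/74 = 52.7% → the annual plan
Overall: the annual plan 363/782 = 46.4%, the team plan 318/570 = 55.8% → the team plan
The annual plan wins each signup group but the team plan wins overall — the comparison reverses. The annual plan's customers skew toward organic, which has a lower base rate.

Yes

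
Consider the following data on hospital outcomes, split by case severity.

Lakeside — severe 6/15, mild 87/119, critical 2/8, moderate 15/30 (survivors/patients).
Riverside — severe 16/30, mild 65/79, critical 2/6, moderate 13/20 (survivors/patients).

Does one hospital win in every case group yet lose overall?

No

Severe: Lakeside 6/15 = 40.0%, Riverside 16/30 = 53.3% → Riverside
Mild: Lakeside 87/119 = 73.1%, Riverside 65/79 = 82.3% → Riverside
Critical: Lakeside 2/8 = 25.0%, Riverside 2/6 = 33.3% → Riverside
Moderate: Lakeside 15/30 = 50.0%, Riverside 13/20 = 65.0% → Riverside
Overall: Lakeside 110/172 = 64.0%, Riverside 96/135 = 71.1% → Riverside
Riverside wins overall and in every case group — no reversal.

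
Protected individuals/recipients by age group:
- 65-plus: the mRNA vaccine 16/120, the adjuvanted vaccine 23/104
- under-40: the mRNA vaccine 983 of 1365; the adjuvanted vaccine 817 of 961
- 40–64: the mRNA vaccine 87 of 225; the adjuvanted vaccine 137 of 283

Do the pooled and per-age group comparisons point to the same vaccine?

Yes

65-plus: the mRNA vaccine 16/120 = 13.3%, the adjuvanted vaccine 23/104 = 22.1% → the adjuvanted vaccine
Under-40: the mRNA vaccine 983/1365 = 72.0%, the adjuvanted vaccine 817/961 = 85.0% → the adjuvanted vaccine
40–64: the mRNA vaccine 87/225 = 38.7%, the adjuvanted vaccine 137/283 = 48.4% → the adjuvanted vaccine
Overall: the mRNA vaccine 1086/1710 = 63.5%, the adjuvanted vaccine 977/1348 = 72.5% → the adjuvanted vaccine
The adjuvanted vaccine wins overall and in every age group — no reversal.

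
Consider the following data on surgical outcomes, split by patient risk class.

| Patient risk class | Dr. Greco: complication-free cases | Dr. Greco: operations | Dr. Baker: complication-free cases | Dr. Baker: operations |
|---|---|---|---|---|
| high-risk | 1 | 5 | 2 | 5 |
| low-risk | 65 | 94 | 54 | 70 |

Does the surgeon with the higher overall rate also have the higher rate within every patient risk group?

High-risk: Dr. Greco 1/5 = 20.0%, Dr. Baker 2/5 = 40.0% → Dr. Baker
Low-risk: Dr. Greco 65/94 = 69.1%, Dr. Baker 54/70 = 77.1% → Dr. Baker
Overall: Dr. Greco 66/99 = 66.7%, Dr. Baker 56/75 = 74.7% → Dr. Baker
Dr. Baker wins overall and in every patient risk group — no reversal.

Yes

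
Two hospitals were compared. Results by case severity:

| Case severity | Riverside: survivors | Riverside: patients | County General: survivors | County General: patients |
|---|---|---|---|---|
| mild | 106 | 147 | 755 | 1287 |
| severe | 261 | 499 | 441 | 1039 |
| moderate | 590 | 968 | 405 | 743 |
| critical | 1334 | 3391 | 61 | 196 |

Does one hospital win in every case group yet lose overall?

Yes

Mild: Riverside 106/147 = 72.1%, County General 755/1287 = 58.7% → Riverside
Severe: Riverside 261/499 = 52.3%, County General 441/1039 = 42.4% → Riverside
Moderate: Riverside 590/968 = 61.0%, County General 405/743 = 54.5% → Riverside
Critical: Riverside 1334/3391 = 39.3%, County General 61/196 = 31.1% → Riverside
Overall: Riverside 2291/5005 = 45.8%, County General 1662/3265 = 50.9% → County General
Riverside wins each case group but County General wins overall — the comparison reverses. Riverside's patients skew toward critical, which has a lower base rate.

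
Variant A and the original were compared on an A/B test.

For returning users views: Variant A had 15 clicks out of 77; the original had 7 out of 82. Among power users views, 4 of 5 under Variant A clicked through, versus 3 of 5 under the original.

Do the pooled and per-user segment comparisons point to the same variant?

Yes

Returning users: Variant A 15/77 = 19.5%, the original 7/82 = 8.5% → Variant A
Power users: Variant A 4/5 = 80.0%, the original 3/5 = 60.0% → Variant A
Overall: Variant A 19/82 = 23.2%, the original 10/87 = 11.5% → Variant A
Variant A wins overall and in every user group — no reversal.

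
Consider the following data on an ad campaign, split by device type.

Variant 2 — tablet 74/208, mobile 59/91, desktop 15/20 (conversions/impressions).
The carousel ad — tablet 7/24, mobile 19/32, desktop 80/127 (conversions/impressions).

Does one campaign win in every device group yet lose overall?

Yes

Tablet: Variant 2 74/208 = 35.6%, the carousel ad 7/24 = 29.2% → Variant 2
Mobile: Variant 2 59/91 = 64.8%, the carousel ad 19/32 = 59.4% → Variant 2
Desktop: Variant 2 15/20 = 75.0%, the carousel ad 80/127 = 63.0% → Variant 2
Overall: Variant 2 148/319 = 46.4%, the carousel ad 106/183 = 57.9% → the carousel ad
Variant 2 wins each device group but the carousel ad wins overall — the comparison reverses. Variant 2's impressions skew toward tablet, which has a lower base rate.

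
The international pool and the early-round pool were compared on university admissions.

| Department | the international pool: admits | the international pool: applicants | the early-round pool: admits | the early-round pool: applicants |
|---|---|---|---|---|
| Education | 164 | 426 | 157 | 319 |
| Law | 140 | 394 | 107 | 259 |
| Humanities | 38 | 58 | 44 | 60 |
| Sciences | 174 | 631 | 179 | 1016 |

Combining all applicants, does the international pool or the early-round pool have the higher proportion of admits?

the international pool

Education: the international pool 164/426 = 38.5%, the early-round pool 157/319 = 49.2% → the early-round pool
Law: the international pool 140/394 = 35.5%, the early-round pool 107/259 = 41.3% → the early-round pool
Humanities: the international pool 38/58 = 65.5%, the early-round pool 44/60 = 73.3% → the early-round pool
Sciences: the international pool 174/631 = 27.6%, the early-round pool 179/1016 = 17.6% → the international pool
Overall: the international pool 516/1509 = 34.2%, the early-round pool 487/1654 = 29.4% → the international pool
(Neither sweeps every department group, but the international pool has the higher pooled rate.)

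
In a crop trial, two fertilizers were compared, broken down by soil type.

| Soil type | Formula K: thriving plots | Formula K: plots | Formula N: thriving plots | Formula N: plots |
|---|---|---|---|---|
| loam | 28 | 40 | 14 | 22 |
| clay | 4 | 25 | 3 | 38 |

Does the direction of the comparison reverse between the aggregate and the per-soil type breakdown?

Loam: Formula K 28/40 = 70.0%, Formula N 14/22 = 63.6% → Formula K
Clay: Formula K 4/25 = 16.0%, Formula N 3/38 = 7.9% → Formula K
Overall: Formula K 32/65 = 49.2%, Formula N 17/60 = 28.3% → Formula K
Formula K wins overall and in every soil group — no reversal.

No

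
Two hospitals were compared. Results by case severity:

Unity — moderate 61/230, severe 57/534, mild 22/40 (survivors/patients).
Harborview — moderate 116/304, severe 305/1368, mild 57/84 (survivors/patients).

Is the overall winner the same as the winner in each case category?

Moderate: Unity 61/230 = 26.5%, Harborview 116/304 = 38.2% → Harborview
Severe: Unity 57/534 = 10.7%, Harborview 305/1368 = 22.3% → Harborview
Mild: Unity 22/40 = 55.0%, Harborview 57/84 = 67.9% → Harborview
Overall: Unity 140/804 = 17.4%, Harborview 478/1756 = 27.2% → Harborview
Harborview wins overall and in every case group — no reversal.

Yes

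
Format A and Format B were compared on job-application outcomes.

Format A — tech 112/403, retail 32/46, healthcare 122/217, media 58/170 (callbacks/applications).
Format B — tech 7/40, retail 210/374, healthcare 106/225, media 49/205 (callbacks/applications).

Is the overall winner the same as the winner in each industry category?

Tech: Format A 112/403 = 27.8%, Format B 7/40 = 17.5% → Format A
Retail: Format A 32/46 = 69.6%, Format B 210/374 = 56.1% → Format A
Healthcare: Format A 122/217 = 56.2%, Format B 106/225 = 47.1% → Format A
Media: Format A 58/170 = 34.1%, Format B 49/205 = 23.9% → Format A
Overall: Format A 324/836 = 38.8%, Format B 372/844 = 44.1% → Format B
Format A wins each industry group but Format B wins overall — the comparison reverses. Format A's applications skew toward tech, which has a lower base rate.

No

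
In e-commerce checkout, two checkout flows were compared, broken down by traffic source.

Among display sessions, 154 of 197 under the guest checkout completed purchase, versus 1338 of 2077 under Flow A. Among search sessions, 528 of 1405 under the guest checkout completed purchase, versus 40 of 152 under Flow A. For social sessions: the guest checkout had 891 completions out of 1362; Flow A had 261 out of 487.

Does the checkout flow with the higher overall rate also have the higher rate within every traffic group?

No

Display: the guest checkout 154/197 = 78.2%, Flow A 1338/2077 = 64.4% → the guest checkout
Search: the guest checkout 528/1405 = 37.6%, Flow A 40/152 = 26.3% → the guest checkout
Social: the guest checkout 891/1362 = 65.4%, Flow A 261/487 = 53.6% → the guest checkout
Overall: the guest checkout 1573/2964 = 53.1%, Flow A 1639/2716 = 60.3% → Flow A
The guest checkout wins each traffic group but Flow A wins overall — the comparison reverses. The guest checkout's sessions skew toward search, which has a lower base rate.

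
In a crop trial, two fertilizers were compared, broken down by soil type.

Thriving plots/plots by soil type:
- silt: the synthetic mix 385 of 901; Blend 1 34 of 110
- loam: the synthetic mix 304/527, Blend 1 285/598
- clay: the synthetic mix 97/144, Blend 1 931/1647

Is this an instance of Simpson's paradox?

Silt: the synthetic mix 385/901 = 42.7%, Blend 1 34/110 = 30.9% → the synthetic mix
Loam: the synthetic mix 304/527 = 57.7%, Blend 1 285/598 = 47.7% → the synthetic mix
Clay: the synthetic mix 97/144 = 67.4%, Blend 1 931/1647 = 56.5% → the synthetic mix
Overall: the synthetic mix 786/1572 = 50.0%, Blend 1 1250/2355 = 53.1% → Blend 1
The synthetic mix wins each soil group but Blend 1 wins overall — the comparison reverses. The synthetic mix's plots skew toward silt, which has a lower base rate.

Yes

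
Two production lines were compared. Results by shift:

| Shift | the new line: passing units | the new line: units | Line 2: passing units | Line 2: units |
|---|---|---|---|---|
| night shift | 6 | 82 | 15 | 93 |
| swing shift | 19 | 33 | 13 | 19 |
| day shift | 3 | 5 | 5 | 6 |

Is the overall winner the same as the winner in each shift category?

Yes

Night shift: the new line 6/82 = 7.3%, Line 2 15/93 = 16.1% → Line 2
Swing shift: the new line 19/33 = 57.6%, Line 2 13/19 = 68.4% → Line 2
Day shift: the new line 3/5 = 60.0%, Line 2 5/6 = 83.3% → Line 2
Overall: the new line 28/120 = 23.3%, Line 2 33/118 = 28.0% → Line 2
Line 2 wins overall and in every shift group — no reversal.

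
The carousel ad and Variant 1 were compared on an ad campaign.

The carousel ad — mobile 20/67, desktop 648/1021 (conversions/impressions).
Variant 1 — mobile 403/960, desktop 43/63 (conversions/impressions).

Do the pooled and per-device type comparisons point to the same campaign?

Mobile: the carousel ad 20/67 = 29.9%, Variant 1 403/960 = 42.0% → Variant 1
Desktop: the carousel ad 648/1021 = 63.5%, Variant 1 43/63 = 68.3% → Variant 1
Overall: the carousel ad 668/1088 = 61.4%, Variant 1 446/1023 = 43.6% → the carousel ad
Variant 1 wins each device group but the carousel ad wins overall — the comparison reverses. Variant 1's impressions skew toward mobile, which has a lower base rate.

No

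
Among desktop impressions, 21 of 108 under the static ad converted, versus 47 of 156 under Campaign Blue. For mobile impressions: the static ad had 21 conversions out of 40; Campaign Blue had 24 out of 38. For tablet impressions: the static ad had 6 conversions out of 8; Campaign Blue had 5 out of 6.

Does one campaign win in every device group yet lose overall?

Desktop: the static ad 21/108 = 19.4%, Campaign Blue 47/156 = 30.1% → Campaign Blue
Mobile: the static ad 21/40 = 52.5%, Campaign Blue 24/38 = 63.2% → Campaign Blue
Tablet: the static ad 6/8 = 75.0%, Campaign Blue 5/6 = 83.3% → Campaign Blue
Overall: the static ad 48/156 = 30.8%, Campaign Blue 76/200 = 38.0% → Campaign Blue
Campaign Blue wins overall and in every device group — no reversal.

No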